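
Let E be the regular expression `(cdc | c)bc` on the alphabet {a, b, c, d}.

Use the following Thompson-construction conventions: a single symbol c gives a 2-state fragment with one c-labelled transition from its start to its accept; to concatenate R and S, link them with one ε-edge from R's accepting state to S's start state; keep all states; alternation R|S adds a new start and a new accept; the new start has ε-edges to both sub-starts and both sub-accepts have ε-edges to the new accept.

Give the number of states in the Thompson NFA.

14

Per subexpression:
Each of the 6 symbol leaves contributes a 2-state fragment.
  cdc : 6 states
  cdc | c : 10 states
  (cdc | c)bc : 14 states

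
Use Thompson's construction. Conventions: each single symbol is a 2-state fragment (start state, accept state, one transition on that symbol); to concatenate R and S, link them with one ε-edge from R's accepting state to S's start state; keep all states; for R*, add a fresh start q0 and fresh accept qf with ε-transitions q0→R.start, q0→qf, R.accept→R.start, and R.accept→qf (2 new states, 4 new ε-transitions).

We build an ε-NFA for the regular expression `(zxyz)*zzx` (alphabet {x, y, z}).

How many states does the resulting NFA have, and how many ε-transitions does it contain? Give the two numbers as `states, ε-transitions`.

Building bottom-up:
Each of the 7 symbol leaves contributes 2 states and 0 ε-transitions.
  zxyz — 8 states, 3 ε-transitions
  (zxyz)* — 10 states, 7 ε-transitions
  (zxyz)*zzx — 16 states, 10 ε-transitions

16, 10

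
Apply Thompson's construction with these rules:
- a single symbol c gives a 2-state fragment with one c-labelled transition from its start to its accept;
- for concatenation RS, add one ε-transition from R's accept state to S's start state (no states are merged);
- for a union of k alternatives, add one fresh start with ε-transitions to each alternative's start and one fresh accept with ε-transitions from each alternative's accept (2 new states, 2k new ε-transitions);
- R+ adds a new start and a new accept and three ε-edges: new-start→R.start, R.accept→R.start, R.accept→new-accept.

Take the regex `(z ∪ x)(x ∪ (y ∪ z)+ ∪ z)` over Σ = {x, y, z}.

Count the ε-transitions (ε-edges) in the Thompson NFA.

18

Per subexpression:
Each of the 6 symbol leaves contributes 0 ε-transitions.
  z ∪ x → 4 ε-transitions
  y ∪ z → 4 ε-transitions
  (y ∪ z)+ → 7 ε-transitions
  x ∪ (y ∪ z)+ ∪ z → 13 ε-transitions
  (z ∪ x)(x ∪ (y ∪ z)+ ∪ z) → 18 ε-transitions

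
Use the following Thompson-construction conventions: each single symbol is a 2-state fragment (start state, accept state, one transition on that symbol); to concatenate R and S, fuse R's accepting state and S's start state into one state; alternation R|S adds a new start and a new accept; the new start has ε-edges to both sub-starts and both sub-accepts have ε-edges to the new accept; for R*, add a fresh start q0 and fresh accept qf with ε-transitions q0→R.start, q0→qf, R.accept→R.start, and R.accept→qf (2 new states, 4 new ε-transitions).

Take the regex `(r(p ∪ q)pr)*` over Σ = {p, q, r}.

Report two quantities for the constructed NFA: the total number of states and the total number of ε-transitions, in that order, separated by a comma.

Bottom-up over the parse tree:
Each of the 5 symbol leaves contributes 2 states and 0 ε-transitions.
  p ∪ q = 6 states, 4 ε-transitions
  r(p ∪ q)pr = 9 states, 4 ε-transitions
  (r(p ∪ q)pr)* = 11 states, 8 ε-transitions

11, 8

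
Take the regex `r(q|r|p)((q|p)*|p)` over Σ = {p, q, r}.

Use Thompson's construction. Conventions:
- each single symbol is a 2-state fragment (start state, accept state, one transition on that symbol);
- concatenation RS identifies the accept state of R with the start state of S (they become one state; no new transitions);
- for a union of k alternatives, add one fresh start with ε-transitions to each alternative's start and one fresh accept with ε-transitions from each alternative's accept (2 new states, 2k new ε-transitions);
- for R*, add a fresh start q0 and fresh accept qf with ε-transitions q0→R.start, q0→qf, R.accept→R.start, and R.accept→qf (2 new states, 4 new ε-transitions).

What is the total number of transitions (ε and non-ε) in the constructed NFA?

Bottom-up over the parse tree:
Each of the 7 symbol leaves contributes 1 transition (1 symbol, 0 ε).
  q|r|p → 9 transitions (3 symbol, 6 ε)
  q|p → 6 transitions (2 symbol, 4 ε)
  (q|p)* → 10 transitions (2 symbol, 8 ε)
  (q|p)*|p → 15 transitions (3 symbol, 12 ε)
  r(q|r|p)((q|p)*|p) → 25 transitions (7 symbol, 18 ε)

25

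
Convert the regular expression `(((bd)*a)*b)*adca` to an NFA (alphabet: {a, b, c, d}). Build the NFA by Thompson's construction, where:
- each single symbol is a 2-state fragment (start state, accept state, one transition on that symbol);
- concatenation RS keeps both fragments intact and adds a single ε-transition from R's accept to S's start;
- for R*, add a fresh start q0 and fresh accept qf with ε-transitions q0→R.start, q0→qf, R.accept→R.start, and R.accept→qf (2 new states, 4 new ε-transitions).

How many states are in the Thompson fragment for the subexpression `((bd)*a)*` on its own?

Fragment for `((bd)*a)*`:
Each of the 3 symbol leaves contributes a 2-state fragment.
  bd — 4 states
  (bd)* — 6 states
  (bd)*a — 8 states
  ((bd)*a)* — 10 states

10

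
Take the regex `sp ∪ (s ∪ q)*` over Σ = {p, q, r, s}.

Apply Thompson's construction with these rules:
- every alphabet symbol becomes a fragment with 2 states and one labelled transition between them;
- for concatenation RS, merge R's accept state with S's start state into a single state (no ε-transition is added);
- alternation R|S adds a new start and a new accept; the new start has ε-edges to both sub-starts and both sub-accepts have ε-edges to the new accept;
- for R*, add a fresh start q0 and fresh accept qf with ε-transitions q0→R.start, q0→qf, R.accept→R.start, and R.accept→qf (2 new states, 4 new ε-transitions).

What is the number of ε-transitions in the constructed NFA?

By structural recursion:
Each of the 4 symbol leaves contributes 0 ε-transitions.
  sp → 0 ε-transitions
  s ∪ q → 4 ε-transitions
  (s ∪ q)* → 8 ε-transitions
  sp ∪ (s ∪ q)* → 12 ε-transitions

12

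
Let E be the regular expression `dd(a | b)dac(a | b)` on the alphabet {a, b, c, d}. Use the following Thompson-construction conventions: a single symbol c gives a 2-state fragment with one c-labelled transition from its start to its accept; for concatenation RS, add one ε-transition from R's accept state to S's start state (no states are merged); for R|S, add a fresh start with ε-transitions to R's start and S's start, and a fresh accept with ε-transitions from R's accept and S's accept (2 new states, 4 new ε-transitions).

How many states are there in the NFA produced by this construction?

22

Per subexpression:
Each of the 9 symbol leaves contributes a 2-state fragment.
  a | b — 6 states
  a | b — 6 states
  dd(a | b)dac(a | b) — 22 states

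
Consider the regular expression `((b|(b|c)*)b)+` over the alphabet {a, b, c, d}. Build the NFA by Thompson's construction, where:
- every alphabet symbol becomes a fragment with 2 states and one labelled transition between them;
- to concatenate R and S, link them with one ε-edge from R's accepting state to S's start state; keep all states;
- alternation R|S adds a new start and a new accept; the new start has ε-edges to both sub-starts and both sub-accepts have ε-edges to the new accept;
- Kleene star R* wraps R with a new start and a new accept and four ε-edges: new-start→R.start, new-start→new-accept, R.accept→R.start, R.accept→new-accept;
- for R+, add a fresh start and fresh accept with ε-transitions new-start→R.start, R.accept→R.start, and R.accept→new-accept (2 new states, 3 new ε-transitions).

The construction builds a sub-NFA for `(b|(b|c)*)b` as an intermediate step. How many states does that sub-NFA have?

14

Fragment for `(b|(b|c)*)b`:
Each of the 4 symbol leaves contributes a 2-state fragment.
  b|c → 6 states
  (b|c)* → 8 states
  b|(b|c)* → 12 states
  (b|(b|c)*)b → 14 states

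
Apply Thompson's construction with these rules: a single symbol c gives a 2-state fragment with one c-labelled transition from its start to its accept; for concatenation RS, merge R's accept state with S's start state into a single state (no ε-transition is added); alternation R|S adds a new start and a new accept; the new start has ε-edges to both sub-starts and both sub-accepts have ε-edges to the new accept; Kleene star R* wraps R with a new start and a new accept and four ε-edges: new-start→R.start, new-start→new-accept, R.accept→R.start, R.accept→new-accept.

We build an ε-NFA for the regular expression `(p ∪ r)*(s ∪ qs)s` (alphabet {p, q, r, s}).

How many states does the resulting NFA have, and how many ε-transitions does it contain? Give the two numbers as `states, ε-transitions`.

15, 12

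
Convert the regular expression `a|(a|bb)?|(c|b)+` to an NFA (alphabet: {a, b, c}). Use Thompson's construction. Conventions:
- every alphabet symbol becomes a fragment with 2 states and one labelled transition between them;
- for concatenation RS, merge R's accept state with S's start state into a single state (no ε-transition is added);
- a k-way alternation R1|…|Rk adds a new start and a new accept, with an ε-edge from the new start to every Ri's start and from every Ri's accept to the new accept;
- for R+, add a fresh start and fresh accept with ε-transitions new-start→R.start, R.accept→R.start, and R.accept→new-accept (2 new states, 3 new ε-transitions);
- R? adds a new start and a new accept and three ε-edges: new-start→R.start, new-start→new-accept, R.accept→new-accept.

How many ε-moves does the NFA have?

20

By structural recursion:
Each of the 6 symbol leaves contributes 0 ε-transitions.
  bb — 0 ε-transitions
  a|bb — 4 ε-transitions
  (a|bb)? — 7 ε-transitions
  c|b — 4 ε-transitions
  (c|b)+ — 7 ε-transitions
  a|(a|bb)?|(c|b)+ — 20 ε-transitions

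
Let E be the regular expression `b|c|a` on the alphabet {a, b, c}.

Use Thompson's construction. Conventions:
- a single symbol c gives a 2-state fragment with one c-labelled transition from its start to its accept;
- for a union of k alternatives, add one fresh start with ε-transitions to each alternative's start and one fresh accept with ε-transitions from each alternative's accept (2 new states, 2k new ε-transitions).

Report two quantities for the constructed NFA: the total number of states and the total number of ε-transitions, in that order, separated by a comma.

Per subexpression:
Each of the 3 symbol leaves contributes 2 states and 0 ε-transitions.
  b|c|a : 8 states, 6 ε-transitions

8, 6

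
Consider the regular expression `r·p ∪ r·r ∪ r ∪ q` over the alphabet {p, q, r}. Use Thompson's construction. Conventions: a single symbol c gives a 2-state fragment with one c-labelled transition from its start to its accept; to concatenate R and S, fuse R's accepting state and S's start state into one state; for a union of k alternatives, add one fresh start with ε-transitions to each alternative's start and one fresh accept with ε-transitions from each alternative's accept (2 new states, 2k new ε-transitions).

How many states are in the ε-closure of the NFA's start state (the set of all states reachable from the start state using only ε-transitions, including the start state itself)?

5

Work bottom-up. For each fragment F, track |ε-closure(F.start)| and whether F's accept lies in that closure (i.e. whether F accepts ε). A single-symbol fragment has closure size 1 and does not accept ε.
  r·p → same as the first factor's closure: C = 1
  r·r → C equals the left operand's closure size = 1 (its accept is not ε-reachable, so the closure stops there)
  r·p ∪ r·r ∪ r ∪ q → new start ε-reaches every alternative's start; none of them accept ε, so the new accept is not reached: C = 1 + 1 + 1 + 1 + 1 = 5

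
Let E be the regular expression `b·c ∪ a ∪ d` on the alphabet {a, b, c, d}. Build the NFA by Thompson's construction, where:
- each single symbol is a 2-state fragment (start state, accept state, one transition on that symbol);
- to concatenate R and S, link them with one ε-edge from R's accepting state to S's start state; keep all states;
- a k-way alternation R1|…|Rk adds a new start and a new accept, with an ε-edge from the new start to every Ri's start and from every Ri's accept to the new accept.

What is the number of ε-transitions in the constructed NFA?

Bottom-up over the parse tree:
Each of the 4 symbol leaves contributes 0 ε-transitions.
  b·c : 1 ε-transition
  b·c ∪ a ∪ d : 7 ε-transitions

7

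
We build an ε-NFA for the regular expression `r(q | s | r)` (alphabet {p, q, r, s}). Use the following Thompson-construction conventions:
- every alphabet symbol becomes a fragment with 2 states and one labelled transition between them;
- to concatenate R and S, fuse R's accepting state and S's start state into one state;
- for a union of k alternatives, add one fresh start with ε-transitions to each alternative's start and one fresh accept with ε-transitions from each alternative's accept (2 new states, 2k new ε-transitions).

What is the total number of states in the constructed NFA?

Recursing over subexpressions:
Each of the 4 symbol leaves contributes a 2-state fragment.
  q | s | r — 8 states
  r(q | s | r) — 9 states

9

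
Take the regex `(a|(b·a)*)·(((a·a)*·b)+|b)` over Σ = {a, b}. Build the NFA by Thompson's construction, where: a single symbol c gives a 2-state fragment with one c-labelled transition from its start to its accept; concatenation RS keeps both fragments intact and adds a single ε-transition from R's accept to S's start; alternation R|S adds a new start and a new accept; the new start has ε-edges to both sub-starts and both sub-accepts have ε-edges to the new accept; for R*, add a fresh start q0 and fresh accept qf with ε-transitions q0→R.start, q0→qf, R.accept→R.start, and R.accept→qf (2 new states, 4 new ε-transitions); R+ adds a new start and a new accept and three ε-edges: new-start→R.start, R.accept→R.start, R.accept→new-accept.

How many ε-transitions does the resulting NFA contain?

Recursing over subexpressions:
Each of the 7 symbol leaves contributes 0 ε-transitions.
  b·a → 1 ε-transition
  (b·a)* → 5 ε-transitions
  a|(b·a)* → 9 ε-transitions
  a·a → 1 ε-transition
  (a·a)* → 5 ε-transitions
  (a·a)*·b → 6 ε-transitions
  ((a·a)*·b)+ → 9 ε-transitions
  ((a·a)*·b)+|b → 13 ε-transitions
  (a|(b·a)*)·(((a·a)*·b)+|b) → 23 ε-transitions

23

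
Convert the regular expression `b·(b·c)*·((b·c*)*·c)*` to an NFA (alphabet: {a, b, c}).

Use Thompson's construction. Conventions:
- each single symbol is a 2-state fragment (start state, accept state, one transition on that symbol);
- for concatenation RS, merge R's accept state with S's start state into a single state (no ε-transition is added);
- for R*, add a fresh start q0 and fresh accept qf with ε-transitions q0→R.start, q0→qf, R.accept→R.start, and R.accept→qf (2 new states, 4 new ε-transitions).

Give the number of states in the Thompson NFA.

15

Building bottom-up:
Each of the 6 symbol leaves contributes a 2-state fragment.
  b·c : 3 states
  (b·c)* : 5 states
  c* : 4 states
  b·c* : 5 states
  (b·c*)* : 7 states
  (b·c*)*·c : 8 states
  ((b·c*)*·c)* : 10 states
  b·(b·c)*·((b·c*)*·c)* : 15 states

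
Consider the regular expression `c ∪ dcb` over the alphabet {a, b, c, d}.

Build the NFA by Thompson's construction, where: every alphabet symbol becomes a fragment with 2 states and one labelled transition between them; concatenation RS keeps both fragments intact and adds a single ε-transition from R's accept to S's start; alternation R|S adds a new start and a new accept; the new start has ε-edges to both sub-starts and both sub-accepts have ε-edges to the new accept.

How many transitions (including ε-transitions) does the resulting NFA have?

10

Recursing over subexpressions:
Each of the 4 symbol leaves contributes 1 transition (1 symbol, 0 ε).
  dcb → 5 transitions (3 symbol, 2 ε)
  c ∪ dcb → 10 transitions (4 symbol, 6 ε)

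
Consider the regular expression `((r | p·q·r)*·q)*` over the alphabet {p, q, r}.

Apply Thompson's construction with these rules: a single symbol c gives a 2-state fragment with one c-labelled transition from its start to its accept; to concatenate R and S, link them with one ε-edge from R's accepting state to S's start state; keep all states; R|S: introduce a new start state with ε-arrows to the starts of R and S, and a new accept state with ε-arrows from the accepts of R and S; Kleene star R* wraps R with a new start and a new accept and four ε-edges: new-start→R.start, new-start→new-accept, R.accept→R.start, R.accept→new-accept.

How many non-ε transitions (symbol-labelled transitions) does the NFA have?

5

Bottom-up over the parse tree:
Each of the 5 symbol leaves contributes exactly 1 symbol transition.
  p·q·r → 3 symbol transitions
  r | p·q·r → 4 symbol transitions
  (r | p·q·r)* → 4 symbol transitions
  (r | p·q·r)*·q → 5 symbol transitions
  ((r | p·q·r)*·q)* → 5 symbol transitions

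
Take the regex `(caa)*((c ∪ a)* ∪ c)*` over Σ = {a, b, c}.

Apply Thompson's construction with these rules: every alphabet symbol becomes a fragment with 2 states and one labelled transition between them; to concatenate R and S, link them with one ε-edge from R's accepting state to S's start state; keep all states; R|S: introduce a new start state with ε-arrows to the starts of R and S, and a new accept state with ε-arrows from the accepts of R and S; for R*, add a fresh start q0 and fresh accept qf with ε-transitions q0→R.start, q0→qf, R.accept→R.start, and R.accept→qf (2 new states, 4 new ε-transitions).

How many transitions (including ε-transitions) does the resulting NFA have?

Building bottom-up:
Each of the 6 symbol leaves contributes 1 transition (1 symbol, 0 ε).
  caa : 5 transitions (3 symbol, 2 ε)
  (caa)* : 9 transitions (3 symbol, 6 ε)
  c ∪ a : 6 transitions (2 symbol, 4 ε)
  (c ∪ a)* : 10 transitions (2 symbol, 8 ε)
  (c ∪ a)* ∪ c : 15 transitions (3 symbol, 12 ε)
  ((c ∪ a)* ∪ c)* : 19 transitions (3 symbol, 16 ε)
  (caa)*((c ∪ a)* ∪ c)* : 29 transitions (6 symbol, 23 ε)

29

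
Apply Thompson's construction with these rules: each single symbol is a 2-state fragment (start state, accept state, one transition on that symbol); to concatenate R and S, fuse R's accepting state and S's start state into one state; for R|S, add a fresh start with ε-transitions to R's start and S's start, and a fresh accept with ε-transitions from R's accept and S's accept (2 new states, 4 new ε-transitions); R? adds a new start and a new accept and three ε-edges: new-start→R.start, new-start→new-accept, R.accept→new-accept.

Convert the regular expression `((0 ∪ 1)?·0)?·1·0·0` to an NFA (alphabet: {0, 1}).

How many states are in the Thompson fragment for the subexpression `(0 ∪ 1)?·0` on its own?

Fragment for `(0 ∪ 1)?·0`:
Each of the 3 symbol leaves contributes a 2-state fragment.
  0 ∪ 1 : 6 states
  (0 ∪ 1)? : 8 states
  (0 ∪ 1)?·0 : 9 states

9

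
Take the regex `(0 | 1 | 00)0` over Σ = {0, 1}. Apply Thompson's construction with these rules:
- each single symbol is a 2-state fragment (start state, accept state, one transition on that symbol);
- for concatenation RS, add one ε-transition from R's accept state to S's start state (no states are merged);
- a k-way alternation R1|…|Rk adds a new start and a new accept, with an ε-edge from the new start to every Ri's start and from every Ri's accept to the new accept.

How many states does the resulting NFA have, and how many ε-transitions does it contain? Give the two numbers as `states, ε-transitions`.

Recursing over subexpressions:
Each of the 5 symbol leaves contributes 2 states and 0 ε-transitions.
  00 = 4 states, 1 ε-transition
  0 | 1 | 00 = 10 states, 7 ε-transitions
  (0 | 1 | 00)0 = 12 states, 8 ε-transitions

12, 8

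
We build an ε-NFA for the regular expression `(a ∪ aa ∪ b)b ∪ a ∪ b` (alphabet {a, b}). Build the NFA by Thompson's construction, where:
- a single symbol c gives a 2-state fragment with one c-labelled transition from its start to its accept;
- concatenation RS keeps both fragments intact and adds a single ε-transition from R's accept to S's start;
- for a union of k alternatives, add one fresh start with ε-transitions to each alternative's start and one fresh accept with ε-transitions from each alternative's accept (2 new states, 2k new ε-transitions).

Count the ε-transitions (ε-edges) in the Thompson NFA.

14

Building bottom-up:
Each of the 7 symbol leaves contributes 0 ε-transitions.
  aa = 1 ε-transition
  a ∪ aa ∪ b = 7 ε-transitions
  (a ∪ aa ∪ b)b = 8 ε-transitions
  (a ∪ aa ∪ b)b ∪ a ∪ b = 14 ε-transitions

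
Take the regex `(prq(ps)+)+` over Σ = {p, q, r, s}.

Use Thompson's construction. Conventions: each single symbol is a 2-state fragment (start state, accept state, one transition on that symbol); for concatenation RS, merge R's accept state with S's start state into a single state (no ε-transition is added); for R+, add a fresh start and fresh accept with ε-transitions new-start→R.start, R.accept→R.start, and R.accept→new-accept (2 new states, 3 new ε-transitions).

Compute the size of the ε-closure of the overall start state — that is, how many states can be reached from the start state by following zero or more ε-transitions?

2

Compute the ε-closure size of each fragment's start state recursively; a symbol fragment's start has no outgoing ε-edge, so its closure is just itself (size 1).
  ps — same as the first factor's closure: |closure| = 1
  (ps)+ — new start ε-reaches only the body's start; the new accept needs a symbol first: |closure| = 1 + 1 = 2
  prq(ps)+ — |closure| equals the left operand's closure size = 1 (its accept is not ε-reachable, so the closure stops there)
  (prq(ps)+)+ — new start ε-reaches only the body's start; the new accept needs a symbol first: |closure| = 1 + 1 = 2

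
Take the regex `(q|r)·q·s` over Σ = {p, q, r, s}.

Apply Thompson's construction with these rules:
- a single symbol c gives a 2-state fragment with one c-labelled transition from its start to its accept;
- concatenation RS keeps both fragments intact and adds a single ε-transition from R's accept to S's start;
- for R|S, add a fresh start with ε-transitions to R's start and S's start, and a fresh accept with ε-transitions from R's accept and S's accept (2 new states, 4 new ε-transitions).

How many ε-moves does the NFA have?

Per subexpression:
Each of the 4 symbol leaves contributes 0 ε-transitions.
  q|r = 4 ε-transitions
  (q|r)·q·s = 6 ε-transitions

6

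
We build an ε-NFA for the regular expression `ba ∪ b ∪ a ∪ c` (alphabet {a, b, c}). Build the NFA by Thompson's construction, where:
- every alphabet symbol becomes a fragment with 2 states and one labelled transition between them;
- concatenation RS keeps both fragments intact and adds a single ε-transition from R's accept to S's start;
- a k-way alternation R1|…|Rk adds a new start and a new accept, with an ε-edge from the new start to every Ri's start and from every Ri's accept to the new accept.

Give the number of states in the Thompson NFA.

Bottom-up over the parse tree:
Each of the 5 symbol leaves contributes a 2-state fragment.
  ba : 4 states
  ba ∪ b ∪ a ∪ c : 12 states

12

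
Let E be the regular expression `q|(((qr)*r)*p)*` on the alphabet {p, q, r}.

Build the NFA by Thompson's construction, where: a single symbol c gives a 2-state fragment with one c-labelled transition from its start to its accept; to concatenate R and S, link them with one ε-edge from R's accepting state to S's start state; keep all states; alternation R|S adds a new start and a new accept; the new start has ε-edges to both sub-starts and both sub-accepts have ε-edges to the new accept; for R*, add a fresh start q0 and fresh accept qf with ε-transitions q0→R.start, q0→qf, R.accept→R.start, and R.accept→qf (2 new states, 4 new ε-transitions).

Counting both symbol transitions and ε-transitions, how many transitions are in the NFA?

Per subexpression:
Each of the 5 symbol leaves contributes 1 transition (1 symbol, 0 ε).
  qr : 3 transitions (2 symbol, 1 ε)
  (qr)* : 7 transitions (2 symbol, 5 ε)
  (qr)*r : 9 transitions (3 symbol, 6 ε)
  ((qr)*r)* : 13 transitions (3 symbol, 10 ε)
  ((qr)*r)*p : 15 transitions (4 symbol, 11 ε)
  (((qr)*r)*p)* : 19 transitions (4 symbol, 15 ε)
  q|(((qr)*r)*p)* : 24 transitions (5 symbol, 19 ε)

24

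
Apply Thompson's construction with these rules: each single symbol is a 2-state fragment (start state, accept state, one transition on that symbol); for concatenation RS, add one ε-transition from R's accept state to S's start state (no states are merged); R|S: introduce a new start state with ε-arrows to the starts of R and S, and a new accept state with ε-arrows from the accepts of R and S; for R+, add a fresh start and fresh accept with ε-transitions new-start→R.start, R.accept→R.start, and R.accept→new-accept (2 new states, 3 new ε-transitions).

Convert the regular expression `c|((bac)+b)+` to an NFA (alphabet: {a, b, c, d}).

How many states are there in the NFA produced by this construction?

16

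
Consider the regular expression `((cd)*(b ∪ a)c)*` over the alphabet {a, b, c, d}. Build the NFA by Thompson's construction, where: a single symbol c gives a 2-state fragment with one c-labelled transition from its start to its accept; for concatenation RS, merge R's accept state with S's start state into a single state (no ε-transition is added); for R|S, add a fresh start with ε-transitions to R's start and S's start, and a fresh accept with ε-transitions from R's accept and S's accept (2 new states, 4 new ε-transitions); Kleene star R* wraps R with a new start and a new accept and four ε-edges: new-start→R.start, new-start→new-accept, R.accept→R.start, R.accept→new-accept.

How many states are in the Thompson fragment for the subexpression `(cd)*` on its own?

5

Fragment for `(cd)*`:
Each of the 2 symbol leaves contributes a 2-state fragment.
  cd → 3 states
  (cd)* → 5 states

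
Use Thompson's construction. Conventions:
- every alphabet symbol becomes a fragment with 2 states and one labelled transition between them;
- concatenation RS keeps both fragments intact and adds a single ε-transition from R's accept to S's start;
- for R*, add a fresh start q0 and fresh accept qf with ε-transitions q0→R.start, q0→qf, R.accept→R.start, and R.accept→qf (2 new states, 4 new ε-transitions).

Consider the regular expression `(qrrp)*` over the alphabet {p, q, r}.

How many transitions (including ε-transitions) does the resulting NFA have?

11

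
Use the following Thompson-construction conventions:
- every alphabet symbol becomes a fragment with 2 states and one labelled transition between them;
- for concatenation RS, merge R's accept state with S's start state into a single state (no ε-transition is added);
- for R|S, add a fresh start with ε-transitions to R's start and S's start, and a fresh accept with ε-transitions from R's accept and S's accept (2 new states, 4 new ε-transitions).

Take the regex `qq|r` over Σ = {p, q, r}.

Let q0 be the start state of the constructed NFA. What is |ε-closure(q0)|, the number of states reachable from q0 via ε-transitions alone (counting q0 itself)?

3

Let C(F) = |ε-closure(F.start)| within fragment F, and note whether F accepts ε. Symbol fragments have C = 1 and do not accept ε. Then:
  qq — same as the first factor's closure: |ε-closure| = 1
  qq|r — |ε-closure| = 1 + 1 + 1 = 3 (the new accept is not ε-reachable since no branch accepts ε)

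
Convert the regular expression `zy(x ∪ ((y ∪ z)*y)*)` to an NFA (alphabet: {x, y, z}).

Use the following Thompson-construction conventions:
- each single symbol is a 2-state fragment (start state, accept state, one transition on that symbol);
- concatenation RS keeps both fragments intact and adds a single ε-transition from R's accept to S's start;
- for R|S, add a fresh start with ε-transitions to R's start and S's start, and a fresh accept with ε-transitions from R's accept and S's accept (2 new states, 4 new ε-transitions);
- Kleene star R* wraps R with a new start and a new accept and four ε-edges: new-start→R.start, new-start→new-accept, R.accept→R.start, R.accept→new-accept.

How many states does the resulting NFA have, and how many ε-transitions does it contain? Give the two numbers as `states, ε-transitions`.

20, 19

Building bottom-up:
Each of the 6 symbol leaves contributes 2 states and 0 ε-transitions.
  y ∪ z — 6 states, 4 ε-transitions
  (y ∪ z)* — 8 states, 8 ε-transitions
  (y ∪ z)*y — 10 states, 9 ε-transitions
  ((y ∪ z)*y)* — 12 states, 13 ε-transitions
  x ∪ ((y ∪ z)*y)* — 16 states, 17 ε-transitions
  zy(x ∪ ((y ∪ z)*y)*) — 20 states, 19 ε-transitions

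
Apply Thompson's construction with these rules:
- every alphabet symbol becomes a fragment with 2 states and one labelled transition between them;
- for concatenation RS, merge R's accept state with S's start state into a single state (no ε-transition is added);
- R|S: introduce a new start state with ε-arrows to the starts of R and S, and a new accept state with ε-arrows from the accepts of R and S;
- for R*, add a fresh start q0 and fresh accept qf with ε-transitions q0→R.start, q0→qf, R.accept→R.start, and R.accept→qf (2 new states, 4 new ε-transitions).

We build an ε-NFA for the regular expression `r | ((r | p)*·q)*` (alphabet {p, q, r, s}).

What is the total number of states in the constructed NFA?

15

Recursing over subexpressions:
Each of the 4 symbol leaves contributes a 2-state fragment.
  r | p → 6 states
  (r | p)* → 8 states
  (r | p)*·q → 9 states
  ((r | p)*·q)* → 11 states
  r | ((r | p)*·q)* → 15 states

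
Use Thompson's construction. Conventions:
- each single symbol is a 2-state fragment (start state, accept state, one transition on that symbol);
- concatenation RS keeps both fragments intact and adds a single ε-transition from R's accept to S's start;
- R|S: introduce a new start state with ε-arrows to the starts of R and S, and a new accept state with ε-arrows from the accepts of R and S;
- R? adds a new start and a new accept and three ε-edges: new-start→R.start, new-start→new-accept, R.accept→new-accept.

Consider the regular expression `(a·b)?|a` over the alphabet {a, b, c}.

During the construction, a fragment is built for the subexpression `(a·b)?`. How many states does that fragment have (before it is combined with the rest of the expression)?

6

Fragment for `(a·b)?`:
Each of the 2 symbol leaves contributes a 2-state fragment.
  a·b — 4 states
  (a·b)? — 6 states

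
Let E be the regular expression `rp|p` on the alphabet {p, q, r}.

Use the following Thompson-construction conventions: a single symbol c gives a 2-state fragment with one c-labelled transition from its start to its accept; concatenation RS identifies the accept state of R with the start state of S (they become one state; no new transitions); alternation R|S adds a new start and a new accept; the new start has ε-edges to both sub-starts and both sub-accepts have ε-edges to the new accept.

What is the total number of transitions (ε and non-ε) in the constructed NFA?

7

Bottom-up over the parse tree:
Each of the 3 symbol leaves contributes 1 transition (1 symbol, 0 ε).
  rp — 2 transitions (2 symbol, 0 ε)
  rp|p — 7 transitions (3 symbol, 4 ε)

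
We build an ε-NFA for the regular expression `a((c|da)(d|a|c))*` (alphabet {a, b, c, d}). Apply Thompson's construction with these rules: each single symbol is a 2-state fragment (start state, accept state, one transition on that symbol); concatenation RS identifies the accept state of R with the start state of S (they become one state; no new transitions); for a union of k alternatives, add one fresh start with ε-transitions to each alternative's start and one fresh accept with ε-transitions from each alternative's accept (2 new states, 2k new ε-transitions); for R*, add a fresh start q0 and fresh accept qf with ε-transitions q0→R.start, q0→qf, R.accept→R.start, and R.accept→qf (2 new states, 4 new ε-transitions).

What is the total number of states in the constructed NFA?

Building bottom-up:
Each of the 7 symbol leaves contributes a 2-state fragment.
  da — 3 states
  c|da — 7 states
  d|a|c — 8 states
  (c|da)(d|a|c) — 14 states
  ((c|da)(d|a|c))* — 16 states
  a((c|da)(d|a|c))* — 17 states

17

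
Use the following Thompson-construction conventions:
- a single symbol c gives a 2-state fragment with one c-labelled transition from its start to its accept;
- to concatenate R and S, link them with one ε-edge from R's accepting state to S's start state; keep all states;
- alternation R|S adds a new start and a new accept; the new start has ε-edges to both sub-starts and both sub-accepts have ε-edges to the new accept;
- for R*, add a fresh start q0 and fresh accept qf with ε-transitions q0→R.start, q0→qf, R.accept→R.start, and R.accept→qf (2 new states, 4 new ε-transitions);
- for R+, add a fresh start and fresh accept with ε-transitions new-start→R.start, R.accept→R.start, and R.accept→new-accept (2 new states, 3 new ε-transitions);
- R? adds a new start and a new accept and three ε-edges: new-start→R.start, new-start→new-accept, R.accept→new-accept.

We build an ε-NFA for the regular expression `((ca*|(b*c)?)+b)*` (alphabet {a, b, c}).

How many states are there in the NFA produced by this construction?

22

By structural recursion:
Each of the 5 symbol leaves contributes a 2-state fragment.
  a* — 4 states
  ca* — 6 states
  b* — 4 states
  b*c — 6 states
  (b*c)? — 8 states
  ca*|(b*c)? — 16 states
  (ca*|(b*c)?)+ — 18 states
  (ca*|(b*c)?)+b — 20 states
  ((ca*|(b*c)?)+b)* — 22 states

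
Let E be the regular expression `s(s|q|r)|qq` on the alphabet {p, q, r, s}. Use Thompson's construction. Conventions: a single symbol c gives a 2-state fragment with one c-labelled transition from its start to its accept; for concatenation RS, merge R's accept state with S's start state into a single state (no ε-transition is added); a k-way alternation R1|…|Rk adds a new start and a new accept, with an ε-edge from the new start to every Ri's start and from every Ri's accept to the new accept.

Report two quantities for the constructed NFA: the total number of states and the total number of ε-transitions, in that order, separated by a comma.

Bottom-up over the parse tree:
Each of the 6 symbol leaves contributes 2 states and 0 ε-transitions.
  s|q|r = 8 states, 6 ε-transitions
  s(s|q|r) = 9 states, 6 ε-transitions
  qq = 3 states, 0 ε-transitions
  s(s|q|r)|qq = 14 states, 10 ε-transitions

14, 10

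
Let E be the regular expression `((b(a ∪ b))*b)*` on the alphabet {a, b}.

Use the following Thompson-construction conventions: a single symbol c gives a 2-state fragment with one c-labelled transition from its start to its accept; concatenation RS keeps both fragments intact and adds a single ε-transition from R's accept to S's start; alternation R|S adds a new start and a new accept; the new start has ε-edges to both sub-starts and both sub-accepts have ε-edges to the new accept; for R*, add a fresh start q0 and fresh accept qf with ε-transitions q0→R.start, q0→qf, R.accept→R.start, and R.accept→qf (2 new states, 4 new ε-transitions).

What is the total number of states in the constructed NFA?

14

Building bottom-up:
Each of the 4 symbol leaves contributes a 2-state fragment.
  a ∪ b — 6 states
  b(a ∪ b) — 8 states
  (b(a ∪ b))* — 10 states
  (b(a ∪ b))*b — 12 states
  ((b(a ∪ b))*b)* — 14 states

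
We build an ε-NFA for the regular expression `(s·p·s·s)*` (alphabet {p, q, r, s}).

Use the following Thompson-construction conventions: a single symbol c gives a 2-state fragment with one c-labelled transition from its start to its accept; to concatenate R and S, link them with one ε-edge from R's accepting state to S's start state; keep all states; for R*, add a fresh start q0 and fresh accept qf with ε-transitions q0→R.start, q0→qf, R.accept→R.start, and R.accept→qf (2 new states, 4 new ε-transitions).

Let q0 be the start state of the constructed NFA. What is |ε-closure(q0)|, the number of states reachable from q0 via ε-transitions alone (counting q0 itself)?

Work bottom-up. For each fragment F, track |ε-closure(F.start)| and whether F's accept lies in that closure (i.e. whether F accepts ε). A single-symbol fragment has closure size 1 and does not accept ε.
  s·p·s·s → C equals the left operand's closure size = 1 (its accept is not ε-reachable, so the closure stops there)
  (s·p·s·s)* → C = 1 (new start) + 1 (body) + 1 (new accept) = 3

3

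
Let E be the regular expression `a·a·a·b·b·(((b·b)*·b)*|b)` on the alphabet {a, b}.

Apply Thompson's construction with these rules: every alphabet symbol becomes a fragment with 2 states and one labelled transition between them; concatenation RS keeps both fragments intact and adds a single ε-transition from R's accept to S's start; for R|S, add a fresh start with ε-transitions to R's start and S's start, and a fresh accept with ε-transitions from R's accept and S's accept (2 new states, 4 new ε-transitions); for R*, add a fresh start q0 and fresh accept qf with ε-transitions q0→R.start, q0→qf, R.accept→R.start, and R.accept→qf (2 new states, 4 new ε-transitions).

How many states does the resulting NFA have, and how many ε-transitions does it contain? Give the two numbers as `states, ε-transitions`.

Recursing over subexpressions:
Each of the 9 symbol leaves contributes 2 states and 0 ε-transitions.
  b·b : 4 states, 1 ε-transition
  (b·b)* : 6 states, 5 ε-transitions
  (b·b)*·b : 8 states, 6 ε-transitions
  ((b·b)*·b)* : 10 states, 10 ε-transitions
  ((b·b)*·b)*|b : 14 states, 14 ε-transitions
  a·a·a·b·b·(((b·b)*·b)*|b) : 24 states, 19 ε-transitions

24, 19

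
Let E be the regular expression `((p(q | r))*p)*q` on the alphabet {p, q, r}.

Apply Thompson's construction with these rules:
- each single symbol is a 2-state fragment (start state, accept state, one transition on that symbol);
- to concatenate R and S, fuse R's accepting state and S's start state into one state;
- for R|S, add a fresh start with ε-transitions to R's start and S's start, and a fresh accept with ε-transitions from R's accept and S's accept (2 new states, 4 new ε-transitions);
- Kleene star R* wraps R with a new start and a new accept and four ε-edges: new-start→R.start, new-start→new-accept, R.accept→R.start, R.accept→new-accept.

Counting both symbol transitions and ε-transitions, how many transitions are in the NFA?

17

Bottom-up over the parse tree:
Each of the 5 symbol leaves contributes 1 transition (1 symbol, 0 ε).
  q | r → 6 transitions (2 symbol, 4 ε)
  p(q | r) → 7 transitions (3 symbol, 4 ε)
  (p(q | r))* → 11 transitions (3 symbol, 8 ε)
  (p(q | r))*p → 12 transitions (4 symbol, 8 ε)
  ((p(q | r))*p)* → 16 transitions (4 symbol, 12 ε)
  ((p(q | r))*p)*q → 17 transitions (5 symbol, 12 ε)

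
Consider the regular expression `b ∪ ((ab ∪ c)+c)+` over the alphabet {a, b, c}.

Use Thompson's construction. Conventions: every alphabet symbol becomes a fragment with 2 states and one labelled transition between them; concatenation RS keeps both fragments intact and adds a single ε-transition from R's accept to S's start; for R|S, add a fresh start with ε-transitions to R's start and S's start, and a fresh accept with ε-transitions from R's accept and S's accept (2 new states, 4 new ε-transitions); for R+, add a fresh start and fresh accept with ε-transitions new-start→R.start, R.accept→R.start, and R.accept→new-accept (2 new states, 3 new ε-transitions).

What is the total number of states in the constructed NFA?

18

Building bottom-up:
Each of the 5 symbol leaves contributes a 2-state fragment.
  ab → 4 states
  ab ∪ c → 8 states
  (ab ∪ c)+ → 10 states
  (ab ∪ c)+c → 12 states
  ((ab ∪ c)+c)+ → 14 states
  b ∪ ((ab ∪ c)+c)+ → 18 states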